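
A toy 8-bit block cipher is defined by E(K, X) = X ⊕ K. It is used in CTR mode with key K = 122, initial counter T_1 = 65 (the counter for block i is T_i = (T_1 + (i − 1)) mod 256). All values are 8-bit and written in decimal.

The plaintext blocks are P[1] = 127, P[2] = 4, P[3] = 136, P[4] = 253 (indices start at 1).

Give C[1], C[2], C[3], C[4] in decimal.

C[1] = 68, C[2] = 60, C[3] = 177, C[4] = 195

CTR encryption: S_i = E(K, T_i) where T_i is the counter for block i; C_i = P_i ⊕ S_i.
C[1]: T = 65, S = E(K, T) = 59; 127 ⊕ 59 = 68.
C[2]: T = 66, S = E(K, T) = 56; 4 ⊕ 56 = 60.
C[3]: T = 67, S = E(K, T) = 57; 136 ⊕ 57 = 177.
C[4]: T = 68, S = E(K, T) = 62; 253 ⊕ 62 = 195.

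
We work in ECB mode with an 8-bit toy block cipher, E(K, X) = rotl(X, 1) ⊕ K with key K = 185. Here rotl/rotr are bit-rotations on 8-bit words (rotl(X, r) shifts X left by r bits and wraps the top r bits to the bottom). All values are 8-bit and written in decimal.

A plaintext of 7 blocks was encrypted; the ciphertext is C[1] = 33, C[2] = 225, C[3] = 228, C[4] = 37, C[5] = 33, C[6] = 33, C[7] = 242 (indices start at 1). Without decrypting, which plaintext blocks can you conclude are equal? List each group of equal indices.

P[1] = P[5] = P[6]

ECB encrypts each block independently with the same key, so equal ciphertext blocks imply equal plaintext blocks.
C[1] = C[5] = C[6] = 33, so P[1] = P[5] = P[6].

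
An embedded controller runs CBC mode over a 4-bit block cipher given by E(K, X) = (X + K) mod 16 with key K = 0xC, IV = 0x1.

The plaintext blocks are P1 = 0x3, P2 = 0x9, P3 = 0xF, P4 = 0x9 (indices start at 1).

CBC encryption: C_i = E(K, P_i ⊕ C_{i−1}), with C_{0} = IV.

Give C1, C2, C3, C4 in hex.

C1 = 0xE, C2 = 0x3, C3 = 0x8, C4 = 0xD

C1: P1 ⊕ 0x1 = 0x2; E(K, 0x2) = 0xE.
C2: P2 ⊕ 0xE = 0x7; E(K, 0x7) = 0x3.
C3: P3 ⊕ 0x3 = 0xC; E(K, 0xC) = 0x8.
C4: P4 ⊕ 0x8 = 0x1; E(K, 0x1) = 0xD.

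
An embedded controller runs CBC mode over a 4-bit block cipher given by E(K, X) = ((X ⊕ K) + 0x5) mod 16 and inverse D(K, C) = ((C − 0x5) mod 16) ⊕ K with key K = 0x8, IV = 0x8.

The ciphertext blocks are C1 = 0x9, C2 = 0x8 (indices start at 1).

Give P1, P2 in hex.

CBC decryption: P_i = D(K, C_i) ⊕ C_{i−1}, with C_{0} = IV.
P1: D(K, 0x9) = 0xC; 0xC ⊕ 0x8 = 0x4.
P2: D(K, 0x8) = 0xB; 0xB ⊕ 0x9 = 0x2.

P1 = 0x4, P2 = 0x2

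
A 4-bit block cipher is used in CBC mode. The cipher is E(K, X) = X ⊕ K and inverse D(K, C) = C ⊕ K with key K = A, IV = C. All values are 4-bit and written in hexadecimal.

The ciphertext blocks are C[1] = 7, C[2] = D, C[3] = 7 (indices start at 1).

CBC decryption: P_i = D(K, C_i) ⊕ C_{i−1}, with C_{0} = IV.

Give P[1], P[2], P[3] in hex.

P[1]: D(K, 7) = D; D ⊕ C = 1.
P[2]: D(K, D) = 7; 7 ⊕ 7 = 0.
P[3]: D(K, 7) = D; D ⊕ D = 0.

P[1] = 1, P[2] = 0, P[3] = 0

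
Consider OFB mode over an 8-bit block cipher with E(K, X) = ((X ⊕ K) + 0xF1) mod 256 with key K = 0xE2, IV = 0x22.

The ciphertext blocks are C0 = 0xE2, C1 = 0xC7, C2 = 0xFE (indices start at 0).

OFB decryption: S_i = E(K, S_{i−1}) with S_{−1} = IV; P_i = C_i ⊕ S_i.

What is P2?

P0: S = E(K, 0x22) = 0xB1; 0xE2 ⊕ 0xB1 = 0x53.
P1: S = E(K, 0xB1) = 0x44; 0xC7 ⊕ 0x44 = 0x83.
P2: S = E(K, 0x44) = 0x97; 0xFE ⊕ 0x97 = 0x69.

P2 = 0x69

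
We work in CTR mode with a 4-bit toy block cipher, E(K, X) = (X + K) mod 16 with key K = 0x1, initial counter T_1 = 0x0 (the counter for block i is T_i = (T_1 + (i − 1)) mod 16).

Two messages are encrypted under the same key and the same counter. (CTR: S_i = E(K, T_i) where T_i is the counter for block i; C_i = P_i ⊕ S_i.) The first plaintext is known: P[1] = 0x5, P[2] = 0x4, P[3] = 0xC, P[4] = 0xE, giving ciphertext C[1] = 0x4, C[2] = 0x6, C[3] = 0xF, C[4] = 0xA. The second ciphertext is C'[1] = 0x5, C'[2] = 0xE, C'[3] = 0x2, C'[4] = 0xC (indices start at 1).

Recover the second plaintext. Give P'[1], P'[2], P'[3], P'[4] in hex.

P'[1] = 0x4, P'[2] = 0xC, P'[3] = 0x1, P'[4] = 0x8

In CTR with a reused counter, both messages share the same keystream S_i, so C_i ⊕ C'_i = P_i ⊕ P'_i and thus P'_i = P_i ⊕ C_i ⊕ C'_i.
P'[1]: 0x5 ⊕ 0x4 ⊕ 0x5 = 0x4.
P'[2]: 0x4 ⊕ 0x6 ⊕ 0xE = 0xC.
P'[3]: 0xC ⊕ 0xF ⊕ 0x2 = 0x1.
P'[4]: 0xE ⊕ 0xA ⊕ 0xC = 0x8.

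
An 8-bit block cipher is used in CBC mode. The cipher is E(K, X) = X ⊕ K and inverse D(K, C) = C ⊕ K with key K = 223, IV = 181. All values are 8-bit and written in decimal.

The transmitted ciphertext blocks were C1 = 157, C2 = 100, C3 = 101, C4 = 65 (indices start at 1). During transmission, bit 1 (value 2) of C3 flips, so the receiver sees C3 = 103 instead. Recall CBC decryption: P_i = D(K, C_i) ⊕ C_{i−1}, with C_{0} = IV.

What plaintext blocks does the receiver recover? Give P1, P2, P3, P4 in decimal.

P1 = 247, P2 = 38, P3 = 220, P4 = 249

Only C3 changed, to 103. In CBC, a change in C_i garbles P_i and flips the same bit in P_{i+1}. Decrypting the received ciphertext:
P1: D(K, 157) = 66; 66 ⊕ 181 = 247.
P2: D(K, 100) = 187; 187 ⊕ 157 = 38.
P3: D(K, 103) = 184; 184 ⊕ 100 = 220.
P4: D(K, 65) = 158; 158 ⊕ 103 = 249.
Blocks that differ from the original plaintext: P3, P4.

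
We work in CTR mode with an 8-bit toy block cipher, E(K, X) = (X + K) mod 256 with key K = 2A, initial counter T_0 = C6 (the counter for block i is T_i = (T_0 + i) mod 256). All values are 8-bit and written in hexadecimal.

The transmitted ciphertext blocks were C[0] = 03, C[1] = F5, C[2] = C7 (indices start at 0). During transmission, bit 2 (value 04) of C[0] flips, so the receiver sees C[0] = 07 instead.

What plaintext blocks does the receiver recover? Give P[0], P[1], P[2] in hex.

CTR decryption: S_i = E(K, T_i) where T_i is the counter for block i; P_i = C_i ⊕ S_i.
Only C[0] changed, to 07. In CTR, a change in C_i flips the same bit in P_i only; the keystream is unaffected. Decrypting the received ciphertext:
P[0]: T = C6, S = E(K, T) = F0; 07 ⊕ F0 = F7.
P[1]: T = C7, S = E(K, T) = F1; F5 ⊕ F1 = 04.
P[2]: T = C8, S = E(K, T) = F2; C7 ⊕ F2 = 35.
Blocks that differ from the original plaintext: P[0].

P[0] = F7, P[1] = 04, P[2] = 35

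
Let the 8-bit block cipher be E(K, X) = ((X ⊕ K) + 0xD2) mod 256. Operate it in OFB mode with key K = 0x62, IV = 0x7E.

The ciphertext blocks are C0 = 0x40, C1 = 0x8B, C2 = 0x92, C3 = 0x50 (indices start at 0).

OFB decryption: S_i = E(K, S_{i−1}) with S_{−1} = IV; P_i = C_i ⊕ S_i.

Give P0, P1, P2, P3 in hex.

P0: S = E(K, 0x7E) = 0xEE; 0x40 ⊕ 0xEE = 0xAE.
P1: S = E(K, 0xEE) = 0x5E; 0x8B ⊕ 0x5E = 0xD5.
P2: S = E(K, 0x5E) = 0x0E; 0x92 ⊕ 0x0E = 0x9C.
P3: S = E(K, 0x0E) = 0x3E; 0x50 ⊕ 0x3E = 0x6E.

P0 = 0xAE, P1 = 0xD5, P2 = 0x9C, P3 = 0x6E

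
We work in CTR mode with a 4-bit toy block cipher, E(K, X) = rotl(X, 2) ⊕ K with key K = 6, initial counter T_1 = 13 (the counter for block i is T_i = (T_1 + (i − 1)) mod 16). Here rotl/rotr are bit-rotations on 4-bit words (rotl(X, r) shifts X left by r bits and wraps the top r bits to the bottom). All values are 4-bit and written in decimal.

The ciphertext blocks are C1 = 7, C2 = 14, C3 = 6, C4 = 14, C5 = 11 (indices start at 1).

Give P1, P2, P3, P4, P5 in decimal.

P1 = 6, P2 = 3, P3 = 15, P4 = 8, P5 = 9

CTR decryption: S_i = E(K, T_i) where T_i is the counter for block i; P_i = C_i ⊕ S_i.
P1: T = 13, S = E(K, T) = 1; 7 ⊕ 1 = 6.
P2: T = 14, S = E(K, T) = 13; 14 ⊕ 13 = 3.
P3: T = 15, S = E(K, T) = 9; 6 ⊕ 9 = 15.
P4: T = 0, S = E(K, T) = 6; 14 ⊕ 6 = 8.
P5: T = 1, S = E(K, T) = 2; 11 ⊕ 2 = 9.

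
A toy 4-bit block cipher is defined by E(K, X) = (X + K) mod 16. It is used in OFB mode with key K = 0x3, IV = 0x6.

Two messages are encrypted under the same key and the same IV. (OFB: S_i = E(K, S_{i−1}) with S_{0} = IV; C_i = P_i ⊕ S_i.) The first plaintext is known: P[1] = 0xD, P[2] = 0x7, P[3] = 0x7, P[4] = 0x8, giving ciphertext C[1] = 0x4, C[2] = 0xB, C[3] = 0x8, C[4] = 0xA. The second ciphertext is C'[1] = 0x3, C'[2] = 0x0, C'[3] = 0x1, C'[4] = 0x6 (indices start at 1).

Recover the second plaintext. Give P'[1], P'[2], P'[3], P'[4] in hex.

In OFB with a reused IV, both messages share the same keystream S_i, so C_i ⊕ C'_i = P_i ⊕ P'_i and thus P'_i = P_i ⊕ C_i ⊕ C'_i.
P'[1]: 0xD ⊕ 0x4 ⊕ 0x3 = 0xA.
P'[2]: 0x7 ⊕ 0xB ⊕ 0x0 = 0xC.
P'[3]: 0x7 ⊕ 0x8 ⊕ 0x1 = 0xE.
P'[4]: 0x8 ⊕ 0xA ⊕ 0x6 = 0x4.

P'[1] = 0xA, P'[2] = 0xC, P'[3] = 0xE, P'[4] = 0x4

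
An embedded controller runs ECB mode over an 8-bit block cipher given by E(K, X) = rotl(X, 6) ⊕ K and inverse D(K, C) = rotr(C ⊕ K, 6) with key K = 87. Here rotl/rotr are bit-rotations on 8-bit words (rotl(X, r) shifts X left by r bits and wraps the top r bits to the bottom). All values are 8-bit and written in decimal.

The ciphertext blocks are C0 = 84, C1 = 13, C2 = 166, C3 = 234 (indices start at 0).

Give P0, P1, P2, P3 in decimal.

ECB decryption: P_i = D(K, C_i).
P0: D(K, 84) = 12.
P1: D(K, 13) = 105.
P2: D(K, 166) = 199.
P3: D(K, 234) = 246.

P0 = 12, P1 = 105, P2 = 199, P3 = 246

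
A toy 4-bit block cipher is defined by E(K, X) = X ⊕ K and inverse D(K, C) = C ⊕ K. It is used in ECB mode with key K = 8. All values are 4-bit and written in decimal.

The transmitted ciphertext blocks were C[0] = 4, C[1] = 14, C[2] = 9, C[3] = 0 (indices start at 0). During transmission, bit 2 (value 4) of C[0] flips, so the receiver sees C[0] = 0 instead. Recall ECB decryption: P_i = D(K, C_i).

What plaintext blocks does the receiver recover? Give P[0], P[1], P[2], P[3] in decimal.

Only C[0] changed, to 0. In ECB, a change in C_i affects only P_i. Decrypting the received ciphertext:
P[0]: D(K, 0) = 8.
P[1]: D(K, 14) = 6.
P[2]: D(K, 9) = 1.
P[3]: D(K, 0) = 8.
Blocks that differ from the original plaintext: P[0].

P[0] = 8, P[1] = 6, P[2] = 1, P[3] = 8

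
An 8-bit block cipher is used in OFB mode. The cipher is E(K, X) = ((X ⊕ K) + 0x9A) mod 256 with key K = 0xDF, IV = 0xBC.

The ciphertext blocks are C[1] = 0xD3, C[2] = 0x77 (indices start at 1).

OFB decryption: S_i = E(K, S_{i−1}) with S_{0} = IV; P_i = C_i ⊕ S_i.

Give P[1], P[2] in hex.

P[1]: S = E(K, 0xBC) = 0xFD; 0xD3 ⊕ 0xFD = 0x2E.
P[2]: S = E(K, 0xFD) = 0xBC; 0x77 ⊕ 0xBC = 0xCB.

P[1] = 0x2E, P[2] = 0xCB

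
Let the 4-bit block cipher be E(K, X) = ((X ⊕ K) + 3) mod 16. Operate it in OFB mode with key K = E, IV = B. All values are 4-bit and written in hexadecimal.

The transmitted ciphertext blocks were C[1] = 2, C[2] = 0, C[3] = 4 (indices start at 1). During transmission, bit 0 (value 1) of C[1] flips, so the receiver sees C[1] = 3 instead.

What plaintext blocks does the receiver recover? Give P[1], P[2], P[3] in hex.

OFB decryption: S_i = E(K, S_{i−1}) with S_{0} = IV; P_i = C_i ⊕ S_i.
Only C[1] changed, to 3. In OFB, a change in C_i flips the same bit in P_i only; the keystream is unaffected. Decrypting the received ciphertext:
P[1]: S = E(K, B) = 8; 3 ⊕ 8 = B.
P[2]: S = E(K, 8) = 9; 0 ⊕ 9 = 9.
P[3]: S = E(K, 9) = A; 4 ⊕ A = E.
Blocks that differ from the original plaintext: P[1].

P[1] = B, P[2] = 9, P[3] = E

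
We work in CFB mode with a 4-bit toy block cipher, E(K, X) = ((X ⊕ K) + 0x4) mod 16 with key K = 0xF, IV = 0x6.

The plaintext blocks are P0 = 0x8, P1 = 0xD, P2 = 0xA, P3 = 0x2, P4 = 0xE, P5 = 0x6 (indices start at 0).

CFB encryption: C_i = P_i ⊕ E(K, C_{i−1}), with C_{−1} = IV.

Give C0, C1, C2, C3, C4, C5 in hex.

C0 = 0x5, C1 = 0x3, C2 = 0xA, C3 = 0xB, C4 = 0x6, C5 = 0xB

C0: E(K, 0x6) = 0xD; 0x8 ⊕ 0xD = 0x5.
C1: E(K, 0x5) = 0xE; 0xD ⊕ 0xE = 0x3.
C2: E(K, 0x3) = 0x0; 0xA ⊕ 0x0 = 0xA.
C3: E(K, 0xA) = 0x9; 0x2 ⊕ 0x9 = 0xB.
C4: E(K, 0xB) = 0x8; 0xE ⊕ 0x8 = 0x6.
C5: E(K, 0x6) = 0xD; 0x6 ⊕ 0xD = 0xB.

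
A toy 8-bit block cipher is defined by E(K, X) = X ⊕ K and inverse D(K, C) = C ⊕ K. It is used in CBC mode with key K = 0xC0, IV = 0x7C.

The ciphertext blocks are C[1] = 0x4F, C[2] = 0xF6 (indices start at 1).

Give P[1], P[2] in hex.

CBC decryption: P_i = D(K, C_i) ⊕ C_{i−1}, with C_{0} = IV.
P[1]: D(K, 0x4F) = 0x8F; 0x8F ⊕ 0x7C = 0xF3.
P[2]: D(K, 0xF6) = 0x36; 0x36 ⊕ 0x4F = 0x79.

P[1] = 0xF3, P[2] = 0x79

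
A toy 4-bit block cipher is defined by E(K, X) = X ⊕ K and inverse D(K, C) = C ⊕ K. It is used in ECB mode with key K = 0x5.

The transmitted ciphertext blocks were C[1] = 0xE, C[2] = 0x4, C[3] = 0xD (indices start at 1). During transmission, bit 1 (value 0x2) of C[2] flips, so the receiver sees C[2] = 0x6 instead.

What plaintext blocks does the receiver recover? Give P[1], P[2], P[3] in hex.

P[1] = 0xB, P[2] = 0x3, P[3] = 0x8

ECB decryption: P_i = D(K, C_i).
Only C[2] changed, to 0x6. In ECB, a change in C_i affects only P_i. Decrypting the received ciphertext:
P[1]: D(K, 0xE) = 0xB.
P[2]: D(K, 0x6) = 0x3.
P[3]: D(K, 0xD) = 0x8.
Blocks that differ from the original plaintext: P[2].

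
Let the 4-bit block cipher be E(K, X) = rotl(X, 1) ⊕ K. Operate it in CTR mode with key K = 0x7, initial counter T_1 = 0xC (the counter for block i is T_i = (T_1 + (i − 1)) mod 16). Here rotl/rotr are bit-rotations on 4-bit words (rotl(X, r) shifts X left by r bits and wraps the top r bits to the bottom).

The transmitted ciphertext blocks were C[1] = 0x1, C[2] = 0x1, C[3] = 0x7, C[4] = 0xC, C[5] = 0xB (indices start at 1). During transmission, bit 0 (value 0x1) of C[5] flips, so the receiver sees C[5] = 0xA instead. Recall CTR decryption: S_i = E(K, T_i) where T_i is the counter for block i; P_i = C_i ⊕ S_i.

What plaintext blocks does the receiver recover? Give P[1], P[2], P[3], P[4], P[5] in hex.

P[1] = 0xF, P[2] = 0xD, P[3] = 0xD, P[4] = 0x4, P[5] = 0xD

Only C[5] changed, to 0xA. In CTR, a change in C_i flips the same bit in P_i only; the keystream is unaffected. Decrypting the received ciphertext:
P[1]: T = 0xC, S = E(K, T) = 0xE; 0x1 ⊕ 0xE = 0xF.
P[2]: T = 0xD, S = E(K, T) = 0xC; 0x1 ⊕ 0xC = 0xD.
P[3]: T = 0xE, S = E(K, T) = 0xA; 0x7 ⊕ 0xA = 0xD.
P[4]: T = 0xF, S = E(K, T) = 0x8; 0xC ⊕ 0x8 = 0x4.
P[5]: T = 0x0, S = E(K, T) = 0x7; 0xA ⊕ 0x7 = 0xD.
Blocks that differ from the original plaintext: P[5].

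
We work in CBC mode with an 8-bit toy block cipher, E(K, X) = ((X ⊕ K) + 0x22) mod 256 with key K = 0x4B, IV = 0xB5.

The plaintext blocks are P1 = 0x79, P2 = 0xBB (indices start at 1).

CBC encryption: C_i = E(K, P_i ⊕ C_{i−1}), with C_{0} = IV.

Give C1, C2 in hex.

C1: P1 ⊕ 0xB5 = 0xCC; E(K, 0xCC) = 0xA9.
C2: P2 ⊕ 0xA9 = 0x12; E(K, 0x12) = 0x7B.

C1 = 0xA9, C2 = 0x7B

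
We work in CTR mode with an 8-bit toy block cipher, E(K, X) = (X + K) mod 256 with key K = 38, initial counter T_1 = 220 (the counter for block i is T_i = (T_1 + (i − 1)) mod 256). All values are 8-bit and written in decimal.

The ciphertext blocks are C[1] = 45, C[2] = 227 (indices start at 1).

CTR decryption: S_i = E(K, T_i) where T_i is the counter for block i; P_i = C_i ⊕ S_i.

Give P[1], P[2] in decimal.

P[1]: T = 220, S = E(K, T) = 2; 45 ⊕ 2 = 47.
P[2]: T = 221, S = E(K, T) = 3; 227 ⊕ 3 = 224.

P[1] = 47, P[2] = 224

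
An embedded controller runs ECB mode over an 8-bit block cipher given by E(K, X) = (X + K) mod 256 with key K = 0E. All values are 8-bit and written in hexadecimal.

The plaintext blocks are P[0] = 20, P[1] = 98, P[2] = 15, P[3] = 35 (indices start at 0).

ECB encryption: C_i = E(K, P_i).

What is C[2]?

C[2]: E(K, 15) = 23.

C[2] = 23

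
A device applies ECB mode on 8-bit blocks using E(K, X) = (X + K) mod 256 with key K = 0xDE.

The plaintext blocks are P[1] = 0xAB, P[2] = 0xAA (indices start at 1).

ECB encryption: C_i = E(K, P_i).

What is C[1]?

C[1]: E(K, 0xAB) = 0x89.

C[1] = 0x89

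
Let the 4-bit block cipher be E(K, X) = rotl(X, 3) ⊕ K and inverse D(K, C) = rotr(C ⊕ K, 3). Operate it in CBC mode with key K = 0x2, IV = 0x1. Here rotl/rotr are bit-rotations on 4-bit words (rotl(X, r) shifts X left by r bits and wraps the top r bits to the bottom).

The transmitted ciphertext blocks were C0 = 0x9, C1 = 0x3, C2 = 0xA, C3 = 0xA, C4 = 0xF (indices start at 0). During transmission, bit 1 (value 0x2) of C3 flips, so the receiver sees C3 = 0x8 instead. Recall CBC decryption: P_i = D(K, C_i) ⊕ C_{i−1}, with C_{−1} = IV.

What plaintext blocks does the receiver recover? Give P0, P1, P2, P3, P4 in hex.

Only C3 changed, to 0x8. In CBC, a change in C_i garbles P_i and flips the same bit in P_{i+1}. Decrypting the received ciphertext:
P0: D(K, 0x9) = 0x7; 0x7 ⊕ 0x1 = 0x6.
P1: D(K, 0x3) = 0x2; 0x2 ⊕ 0x9 = 0xB.
P2: D(K, 0xA) = 0x1; 0x1 ⊕ 0x3 = 0x2.
P3: D(K, 0x8) = 0x5; 0x5 ⊕ 0xA = 0xF.
P4: D(K, 0xF) = 0xB; 0xB ⊕ 0x8 = 0x3.
Blocks that differ from the original plaintext: P3, P4.

P0 = 0x6, P1 = 0xB, P2 = 0x2, P3 = 0xF, P4 = 0x3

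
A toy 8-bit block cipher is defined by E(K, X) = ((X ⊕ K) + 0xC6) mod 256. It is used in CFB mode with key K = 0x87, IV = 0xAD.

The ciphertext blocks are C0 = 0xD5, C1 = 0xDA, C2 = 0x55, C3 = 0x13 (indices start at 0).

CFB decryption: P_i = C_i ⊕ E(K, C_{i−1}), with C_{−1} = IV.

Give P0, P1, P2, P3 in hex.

P0 = 0x25, P1 = 0xC2, P2 = 0x76, P3 = 0x8B

P0: E(K, 0xAD) = 0xF0; 0xD5 ⊕ 0xF0 = 0x25.
P1: E(K, 0xD5) = 0x18; 0xDA ⊕ 0x18 = 0xC2.
P2: E(K, 0xDA) = 0x23; 0x55 ⊕ 0x23 = 0x76.
P3: E(K, 0x55) = 0x98; 0x13 ⊕ 0x98 = 0x8B.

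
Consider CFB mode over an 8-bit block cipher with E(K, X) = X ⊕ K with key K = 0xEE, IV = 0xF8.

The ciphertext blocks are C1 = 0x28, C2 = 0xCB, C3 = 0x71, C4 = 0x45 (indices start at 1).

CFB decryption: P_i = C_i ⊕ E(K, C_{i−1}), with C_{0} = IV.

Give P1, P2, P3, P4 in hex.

P1: E(K, 0xF8) = 0x16; 0x28 ⊕ 0x16 = 0x3E.
P2: E(K, 0x28) = 0xC6; 0xCB ⊕ 0xC6 = 0x0D.
P3: E(K, 0xCB) = 0x25; 0x71 ⊕ 0x25 = 0x54.
P4: E(K, 0x71) = 0x9F; 0x45 ⊕ 0x9F = 0xDA.

P1 = 0x3E, P2 = 0x0D, P3 = 0x54, P4 = 0xDA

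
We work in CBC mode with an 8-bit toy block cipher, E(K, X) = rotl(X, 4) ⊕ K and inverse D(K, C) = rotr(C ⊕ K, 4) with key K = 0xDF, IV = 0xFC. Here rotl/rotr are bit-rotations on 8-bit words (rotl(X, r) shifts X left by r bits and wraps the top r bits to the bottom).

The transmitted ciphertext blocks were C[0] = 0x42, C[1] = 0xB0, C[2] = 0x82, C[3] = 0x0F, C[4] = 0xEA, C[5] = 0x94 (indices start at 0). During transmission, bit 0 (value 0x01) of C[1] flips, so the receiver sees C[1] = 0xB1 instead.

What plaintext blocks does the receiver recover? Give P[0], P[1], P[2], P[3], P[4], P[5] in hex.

P[0] = 0x25, P[1] = 0xA4, P[2] = 0x64, P[3] = 0x8F, P[4] = 0x5C, P[5] = 0x5E

CBC decryption: P_i = D(K, C_i) ⊕ C_{i−1}, with C_{−1} = IV.
Only C[1] changed, to 0xB1. In CBC, a change in C_i garbles P_i and flips the same bit in P_{i+1}. Decrypting the received ciphertext:
P[0]: D(K, 0x42) = 0xD9; 0xD9 ⊕ 0xFC = 0x25.
P[1]: D(K, 0xB1) = 0xE6; 0xE6 ⊕ 0x42 = 0xA4.
P[2]: D(K, 0x82) = 0xD5; 0xD5 ⊕ 0xB1 = 0x64.
P[3]: D(K, 0x0F) = 0x0D; 0x0D ⊕ 0x82 = 0x8F.
P[4]: D(K, 0xEA) = 0x53; 0x53 ⊕ 0x0F = 0x5C.
P[5]: D(K, 0x94) = 0xB4; 0xB4 ⊕ 0xEA = 0x5E.
Blocks that differ from the original plaintext: P[1], P[2].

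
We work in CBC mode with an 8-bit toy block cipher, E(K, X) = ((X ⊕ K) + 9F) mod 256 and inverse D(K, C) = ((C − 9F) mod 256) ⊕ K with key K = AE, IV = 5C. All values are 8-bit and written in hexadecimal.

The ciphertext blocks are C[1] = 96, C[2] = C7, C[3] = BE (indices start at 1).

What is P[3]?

CBC decryption: P_i = D(K, C_i) ⊕ C_{i−1}, with C_{0} = IV.
P[3]: D(K, BE) = B1; B1 ⊕ C7 = 76.

P[3] = 76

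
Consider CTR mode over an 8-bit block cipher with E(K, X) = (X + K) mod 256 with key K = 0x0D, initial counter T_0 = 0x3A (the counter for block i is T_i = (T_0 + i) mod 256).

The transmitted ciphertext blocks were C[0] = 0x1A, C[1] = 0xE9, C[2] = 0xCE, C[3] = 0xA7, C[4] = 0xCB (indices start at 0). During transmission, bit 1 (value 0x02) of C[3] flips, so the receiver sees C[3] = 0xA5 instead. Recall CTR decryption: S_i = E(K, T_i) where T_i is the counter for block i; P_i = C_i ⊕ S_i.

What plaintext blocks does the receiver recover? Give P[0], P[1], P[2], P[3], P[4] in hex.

P[0] = 0x5D, P[1] = 0xA1, P[2] = 0x87, P[3] = 0xEF, P[4] = 0x80

Only C[3] changed, to 0xA5. In CTR, a change in C_i flips the same bit in P_i only; the keystream is unaffected. Decrypting the received ciphertext:
P[0]: T = 0x3A, S = E(K, T) = 0x47; 0x1A ⊕ 0x47 = 0x5D.
P[1]: T = 0x3B, S = E(K, T) = 0x48; 0xE9 ⊕ 0x48 = 0xA1.
P[2]: T = 0x3C, S = E(K, T) = 0x49; 0xCE ⊕ 0x49 = 0x87.
P[3]: T = 0x3D, S = E(K, T) = 0x4A; 0xA5 ⊕ 0x4A = 0xEF.
P[4]: T = 0x3E, S = E(K, T) = 0x4B; 0xCB ⊕ 0x4B = 0x80.
Blocks that differ from the original plaintext: P[3].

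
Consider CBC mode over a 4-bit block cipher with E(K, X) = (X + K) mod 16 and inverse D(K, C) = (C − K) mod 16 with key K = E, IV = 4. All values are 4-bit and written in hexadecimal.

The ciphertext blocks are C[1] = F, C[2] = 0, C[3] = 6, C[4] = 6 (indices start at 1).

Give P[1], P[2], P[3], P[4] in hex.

CBC decryption: P_i = D(K, C_i) ⊕ C_{i−1}, with C_{0} = IV.
P[1]: D(K, F) = 1; 1 ⊕ 4 = 5.
P[2]: D(K, 0) = 2; 2 ⊕ F = D.
P[3]: D(K, 6) = 8; 8 ⊕ 0 = 8.
P[4]: D(K, 6) = 8; 8 ⊕ 6 = E.

P[1] = 5, P[2] = D, P[3] = 8, P[4] = E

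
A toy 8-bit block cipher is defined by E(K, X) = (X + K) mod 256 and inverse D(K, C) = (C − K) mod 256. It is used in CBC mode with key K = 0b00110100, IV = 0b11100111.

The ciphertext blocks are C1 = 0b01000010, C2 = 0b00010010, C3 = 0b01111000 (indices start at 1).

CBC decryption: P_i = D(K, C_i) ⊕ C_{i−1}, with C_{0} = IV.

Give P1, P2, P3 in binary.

P1 = 0b11101001, P2 = 0b10011100, P3 = 0b01010110

P1: D(K, 0b01000010) = 0b00001110; 0b00001110 ⊕ 0b11100111 = 0b11101001.
P2: D(K, 0b00010010) = 0b11011110; 0b11011110 ⊕ 0b01000010 = 0b10011100.
P3: D(K, 0b01111000) = 0b01000100; 0b01000100 ⊕ 0b00010010 = 0b01010110.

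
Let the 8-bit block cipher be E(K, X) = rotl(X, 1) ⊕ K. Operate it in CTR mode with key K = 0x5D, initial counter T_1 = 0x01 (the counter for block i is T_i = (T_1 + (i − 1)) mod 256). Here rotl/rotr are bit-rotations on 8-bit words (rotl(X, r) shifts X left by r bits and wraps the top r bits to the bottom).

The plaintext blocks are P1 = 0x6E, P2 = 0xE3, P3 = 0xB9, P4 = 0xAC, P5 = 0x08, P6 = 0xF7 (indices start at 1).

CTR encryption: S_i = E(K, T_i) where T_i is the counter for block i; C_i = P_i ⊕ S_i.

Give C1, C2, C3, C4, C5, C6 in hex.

C1 = 0x31, C2 = 0xBA, C3 = 0xE2, C4 = 0xF9, C5 = 0x5F, C6 = 0xA6

C1: T = 0x01, S = E(K, T) = 0x5F; 0x6E ⊕ 0x5F = 0x31.
C2: T = 0x02, S = E(K, T) = 0x59; 0xE3 ⊕ 0x59 = 0xBA.
C3: T = 0x03, S = E(K, T) = 0x5B; 0xB9 ⊕ 0x5B = 0xE2.
C4: T = 0x04, S = E(K, T) = 0x55; 0xAC ⊕ 0x55 = 0xF9.
C5: T = 0x05, S = E(K, T) = 0x57; 0x08 ⊕ 0x57 = 0x5F.
C6: T = 0x06, S = E(K, T) = 0x51; 0xF7 ⊕ 0x51 = 0xA6.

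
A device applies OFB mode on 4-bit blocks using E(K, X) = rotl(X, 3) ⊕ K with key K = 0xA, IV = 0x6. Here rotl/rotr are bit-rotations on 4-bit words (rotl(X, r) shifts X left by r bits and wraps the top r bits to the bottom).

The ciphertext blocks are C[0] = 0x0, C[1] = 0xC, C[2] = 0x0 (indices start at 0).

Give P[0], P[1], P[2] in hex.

OFB decryption: S_i = E(K, S_{i−1}) with S_{−1} = IV; P_i = C_i ⊕ S_i.
P[0]: S = E(K, 0x6) = 0x9; 0x0 ⊕ 0x9 = 0x9.
P[1]: S = E(K, 0x9) = 0x6; 0xC ⊕ 0x6 = 0xA.
P[2]: S = E(K, 0x6) = 0x9; 0x0 ⊕ 0x9 = 0x9.

P[0] = 0x9, P[1] = 0xA, P[2] = 0x9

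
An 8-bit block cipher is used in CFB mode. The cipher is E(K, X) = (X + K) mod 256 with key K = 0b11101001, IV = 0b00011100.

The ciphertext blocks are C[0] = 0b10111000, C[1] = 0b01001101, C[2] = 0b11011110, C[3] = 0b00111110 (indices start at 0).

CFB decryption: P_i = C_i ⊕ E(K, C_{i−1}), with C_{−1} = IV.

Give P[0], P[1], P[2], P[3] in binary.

P[0]: E(K, 0b00011100) = 0b00000101; 0b10111000 ⊕ 0b00000101 = 0b10111101.
P[1]: E(K, 0b10111000) = 0b10100001; 0b01001101 ⊕ 0b10100001 = 0b11101100.
P[2]: E(K, 0b01001101) = 0b00110110; 0b11011110 ⊕ 0b00110110 = 0b11101000.
P[3]: E(K, 0b11011110) = 0b11000111; 0b00111110 ⊕ 0b11000111 = 0b11111001.

P[0] = 0b10111101, P[1] = 0b11101100, P[2] = 0b11101000, P[3] = 0b11111001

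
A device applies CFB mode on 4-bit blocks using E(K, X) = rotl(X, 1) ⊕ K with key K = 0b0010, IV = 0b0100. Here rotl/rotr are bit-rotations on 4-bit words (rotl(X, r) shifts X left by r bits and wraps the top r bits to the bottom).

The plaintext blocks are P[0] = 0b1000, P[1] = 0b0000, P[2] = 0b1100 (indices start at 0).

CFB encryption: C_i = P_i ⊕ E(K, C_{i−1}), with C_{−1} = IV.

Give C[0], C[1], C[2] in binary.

C[0] = 0b0010, C[1] = 0b0110, C[2] = 0b0010

C[0]: E(K, 0b0100) = 0b1010; 0b1000 ⊕ 0b1010 = 0b0010.
C[1]: E(K, 0b0010) = 0b0110; 0b0000 ⊕ 0b0110 = 0b0110.
C[2]: E(K, 0b0110) = 0b1110; 0b1100 ⊕ 0b1110 = 0b0010.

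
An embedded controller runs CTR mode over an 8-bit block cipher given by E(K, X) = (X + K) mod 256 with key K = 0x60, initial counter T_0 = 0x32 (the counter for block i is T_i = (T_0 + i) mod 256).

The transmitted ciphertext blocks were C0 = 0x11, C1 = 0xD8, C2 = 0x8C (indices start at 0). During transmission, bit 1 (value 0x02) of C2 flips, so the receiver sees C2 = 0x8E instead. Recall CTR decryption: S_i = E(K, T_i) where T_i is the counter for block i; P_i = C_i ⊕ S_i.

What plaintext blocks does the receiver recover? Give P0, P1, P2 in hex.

P0 = 0x83, P1 = 0x4B, P2 = 0x1A

Only C2 changed, to 0x8E. In CTR, a change in C_i flips the same bit in P_i only; the keystream is unaffected. Decrypting the received ciphertext:
P0: T = 0x32, S = E(K, T) = 0x92; 0x11 ⊕ 0x92 = 0x83.
P1: T = 0x33, S = E(K, T) = 0x93; 0xD8 ⊕ 0x93 = 0x4B.
P2: T = 0x34, S = E(K, T) = 0x94; 0x8E ⊕ 0x94 = 0x1A.
Blocks that differ from the original plaintext: P2.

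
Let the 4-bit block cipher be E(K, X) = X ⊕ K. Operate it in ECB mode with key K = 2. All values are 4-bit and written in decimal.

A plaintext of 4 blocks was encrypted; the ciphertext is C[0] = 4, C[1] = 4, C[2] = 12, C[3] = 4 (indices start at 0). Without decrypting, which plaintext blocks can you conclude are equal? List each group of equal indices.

P[0] = P[1] = P[3]

ECB encrypts each block independently with the same key, so equal ciphertext blocks imply equal plaintext blocks.
C[0] = C[1] = C[3] = 4, so P[0] = P[1] = P[3].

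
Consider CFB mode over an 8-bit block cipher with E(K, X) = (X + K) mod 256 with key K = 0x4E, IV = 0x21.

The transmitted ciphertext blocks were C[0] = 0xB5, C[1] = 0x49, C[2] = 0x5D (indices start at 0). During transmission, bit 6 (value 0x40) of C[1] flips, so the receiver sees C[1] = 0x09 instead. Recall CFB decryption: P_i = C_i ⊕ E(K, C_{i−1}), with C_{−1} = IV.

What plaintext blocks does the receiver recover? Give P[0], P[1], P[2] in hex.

Only C[1] changed, to 0x09. In CFB, a change in C_i flips the same bit in P_i and garbles P_{i+1}. Decrypting the received ciphertext:
P[0]: E(K, 0x21) = 0x6F; 0xB5 ⊕ 0x6F = 0xDA.
P[1]: E(K, 0xB5) = 0x03; 0x09 ⊕ 0x03 = 0x0A.
P[2]: E(K, 0x09) = 0x57; 0x5D ⊕ 0x57 = 0x0A.
Blocks that differ from the original plaintext: P[1], P[2].

P[0] = 0xDA, P[1] = 0x0A, P[2] = 0x0A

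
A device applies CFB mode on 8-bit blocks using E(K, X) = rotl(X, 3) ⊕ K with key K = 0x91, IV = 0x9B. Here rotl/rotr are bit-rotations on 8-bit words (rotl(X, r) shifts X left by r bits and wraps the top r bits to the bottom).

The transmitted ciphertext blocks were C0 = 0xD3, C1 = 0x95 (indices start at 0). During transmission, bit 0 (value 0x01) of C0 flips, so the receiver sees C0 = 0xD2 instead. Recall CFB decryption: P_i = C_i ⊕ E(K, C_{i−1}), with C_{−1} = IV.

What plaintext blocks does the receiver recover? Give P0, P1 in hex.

Only C0 changed, to 0xD2. In CFB, a change in C_i flips the same bit in P_i and garbles P_{i+1}. Decrypting the received ciphertext:
P0: E(K, 0x9B) = 0x4D; 0xD2 ⊕ 0x4D = 0x9F.
P1: E(K, 0xD2) = 0x07; 0x95 ⊕ 0x07 = 0x92.
Blocks that differ from the original plaintext: P0, P1.

P0 = 0x9F, P1 = 0x92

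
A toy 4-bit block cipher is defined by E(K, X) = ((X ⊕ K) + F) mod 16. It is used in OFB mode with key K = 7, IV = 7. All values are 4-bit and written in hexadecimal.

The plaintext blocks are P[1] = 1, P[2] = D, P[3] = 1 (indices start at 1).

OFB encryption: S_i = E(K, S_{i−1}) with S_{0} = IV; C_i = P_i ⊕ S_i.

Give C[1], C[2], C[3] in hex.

C[1] = E, C[2] = A, C[3] = E

C[1]: S = E(K, 7) = F; 1 ⊕ F = E.
C[2]: S = E(K, F) = 7; D ⊕ 7 = A.
C[3]: S = E(K, 7) = F; 1 ⊕ F = E.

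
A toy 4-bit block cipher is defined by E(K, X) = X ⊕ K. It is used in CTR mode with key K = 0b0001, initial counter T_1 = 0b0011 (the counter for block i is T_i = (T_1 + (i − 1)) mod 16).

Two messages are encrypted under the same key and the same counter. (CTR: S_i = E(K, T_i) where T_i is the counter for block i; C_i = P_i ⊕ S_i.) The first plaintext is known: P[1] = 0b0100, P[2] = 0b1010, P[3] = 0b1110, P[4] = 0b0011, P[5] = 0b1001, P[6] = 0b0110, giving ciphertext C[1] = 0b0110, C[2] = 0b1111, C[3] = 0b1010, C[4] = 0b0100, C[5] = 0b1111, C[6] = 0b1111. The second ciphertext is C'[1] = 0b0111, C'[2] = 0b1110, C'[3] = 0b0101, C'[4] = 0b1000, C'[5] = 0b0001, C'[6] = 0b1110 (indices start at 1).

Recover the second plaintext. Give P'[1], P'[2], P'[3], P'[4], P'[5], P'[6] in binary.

In CTR with a reused counter, both messages share the same keystream S_i, so C_i ⊕ C'_i = P_i ⊕ P'_i and thus P'_i = P_i ⊕ C_i ⊕ C'_i.
P'[1]: 0b0100 ⊕ 0b0110 ⊕ 0b0111 = 0b0101.
P'[2]: 0b1010 ⊕ 0b1111 ⊕ 0b1110 = 0b1011.
P'[3]: 0b1110 ⊕ 0b1010 ⊕ 0b0101 = 0b0001.
P'[4]: 0b0011 ⊕ 0b0100 ⊕ 0b1000 = 0b1111.
P'[5]: 0b1001 ⊕ 0b1111 ⊕ 0b0001 = 0b0111.
P'[6]: 0b0110 ⊕ 0b1111 ⊕ 0b1110 = 0b0111.

P'[1] = 0b0101, P'[2] = 0b1011, P'[3] = 0b0001, P'[4] = 0b1111, P'[5] = 0b0111, P'[6] = 0b0111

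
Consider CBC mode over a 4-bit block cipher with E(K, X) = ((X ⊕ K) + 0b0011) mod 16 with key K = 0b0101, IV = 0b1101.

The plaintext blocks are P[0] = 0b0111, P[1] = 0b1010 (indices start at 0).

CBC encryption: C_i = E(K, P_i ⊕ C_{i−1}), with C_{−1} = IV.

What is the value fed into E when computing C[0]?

C[0]: P[0] ⊕ 0b1101 = 0b1010; E(K, 0b1010) = 0b0010.
So the input to E for block [0] is 0b1010.

0b1010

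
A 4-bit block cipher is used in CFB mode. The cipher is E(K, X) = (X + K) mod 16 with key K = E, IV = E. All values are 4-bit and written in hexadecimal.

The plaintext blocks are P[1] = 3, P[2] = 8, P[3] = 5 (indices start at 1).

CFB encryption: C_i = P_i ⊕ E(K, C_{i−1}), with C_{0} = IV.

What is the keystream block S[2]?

C[1]: E(K, E) = C; 3 ⊕ C = F.
C[2]: E(K, F) = D; 8 ⊕ D = 5.
So S[2] = D.

D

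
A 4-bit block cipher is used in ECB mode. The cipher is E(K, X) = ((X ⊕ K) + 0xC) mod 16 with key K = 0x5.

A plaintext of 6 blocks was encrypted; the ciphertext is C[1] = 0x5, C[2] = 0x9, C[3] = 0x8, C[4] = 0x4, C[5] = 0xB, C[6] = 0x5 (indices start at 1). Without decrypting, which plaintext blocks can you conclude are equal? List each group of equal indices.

P[1] = P[6]

ECB encrypts each block independently with the same key, so equal ciphertext blocks imply equal plaintext blocks.
C[1] = C[6] = 0x5, so P[1] = P[6].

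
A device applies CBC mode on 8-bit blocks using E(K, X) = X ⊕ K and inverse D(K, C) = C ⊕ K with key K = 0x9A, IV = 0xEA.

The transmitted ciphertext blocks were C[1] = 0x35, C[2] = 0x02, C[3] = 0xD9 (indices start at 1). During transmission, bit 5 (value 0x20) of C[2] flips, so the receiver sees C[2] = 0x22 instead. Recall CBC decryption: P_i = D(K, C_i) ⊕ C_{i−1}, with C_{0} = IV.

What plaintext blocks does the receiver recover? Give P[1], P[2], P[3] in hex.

Only C[2] changed, to 0x22. In CBC, a change in C_i garbles P_i and flips the same bit in P_{i+1}. Decrypting the received ciphertext:
P[1]: D(K, 0x35) = 0xAF; 0xAF ⊕ 0xEA = 0x45.
P[2]: D(K, 0x22) = 0xB8; 0xB8 ⊕ 0x35 = 0x8D.
P[3]: D(K, 0xD9) = 0x43; 0x43 ⊕ 0x22 = 0x61.
Blocks that differ from the original plaintext: P[2], P[3].

P[1] = 0x45, P[2] = 0x8D, P[3] = 0x61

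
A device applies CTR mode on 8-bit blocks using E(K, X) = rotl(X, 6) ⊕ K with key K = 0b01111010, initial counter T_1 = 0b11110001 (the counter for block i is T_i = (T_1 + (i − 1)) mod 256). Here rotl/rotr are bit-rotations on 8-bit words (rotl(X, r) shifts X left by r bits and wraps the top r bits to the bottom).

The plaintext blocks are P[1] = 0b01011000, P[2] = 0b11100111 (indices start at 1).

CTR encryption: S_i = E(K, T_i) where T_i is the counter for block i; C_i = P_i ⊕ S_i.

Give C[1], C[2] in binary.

C[1]: T = 0b11110001, S = E(K, T) = 0b00000110; 0b01011000 ⊕ 0b00000110 = 0b01011110.
C[2]: T = 0b11110010, S = E(K, T) = 0b11000110; 0b11100111 ⊕ 0b11000110 = 0b00100001.

C[1] = 0b01011110, C[2] = 0b00100001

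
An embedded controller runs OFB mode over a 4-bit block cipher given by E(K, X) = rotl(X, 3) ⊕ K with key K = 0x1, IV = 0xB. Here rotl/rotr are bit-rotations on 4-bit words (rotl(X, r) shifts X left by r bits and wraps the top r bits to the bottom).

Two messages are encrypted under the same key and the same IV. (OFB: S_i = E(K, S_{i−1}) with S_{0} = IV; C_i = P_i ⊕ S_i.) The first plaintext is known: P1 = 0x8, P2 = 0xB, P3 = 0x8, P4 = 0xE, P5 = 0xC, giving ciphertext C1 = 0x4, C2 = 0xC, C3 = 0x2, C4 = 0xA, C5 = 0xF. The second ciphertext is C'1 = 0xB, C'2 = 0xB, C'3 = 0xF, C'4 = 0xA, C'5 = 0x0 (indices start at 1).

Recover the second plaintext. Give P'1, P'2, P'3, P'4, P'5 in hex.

In OFB with a reused IV, both messages share the same keystream S_i, so C_i ⊕ C'_i = P_i ⊕ P'_i and thus P'_i = P_i ⊕ C_i ⊕ C'_i.
P'1: 0x8 ⊕ 0x4 ⊕ 0xB = 0x7.
P'2: 0xB ⊕ 0xC ⊕ 0xB = 0xC.
P'3: 0x8 ⊕ 0x2 ⊕ 0xF = 0x5.
P'4: 0xE ⊕ 0xA ⊕ 0xA = 0xE.
P'5: 0xC ⊕ 0xF ⊕ 0x0 = 0x3.

P'1 = 0x7, P'2 = 0xC, P'3 = 0x5, P'4 = 0xE, P'5 = 0x3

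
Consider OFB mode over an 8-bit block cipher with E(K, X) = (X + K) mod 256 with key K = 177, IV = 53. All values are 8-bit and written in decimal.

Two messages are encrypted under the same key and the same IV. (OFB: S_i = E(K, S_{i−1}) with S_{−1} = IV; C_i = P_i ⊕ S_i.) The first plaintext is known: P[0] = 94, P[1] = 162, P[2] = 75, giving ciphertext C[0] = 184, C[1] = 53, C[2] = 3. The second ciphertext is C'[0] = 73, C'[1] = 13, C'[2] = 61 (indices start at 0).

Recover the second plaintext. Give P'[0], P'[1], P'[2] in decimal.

In OFB with a reused IV, both messages share the same keystream S_i, so C_i ⊕ C'_i = P_i ⊕ P'_i and thus P'_i = P_i ⊕ C_i ⊕ C'_i.
P'[0]: 94 ⊕ 184 ⊕ 73 = 175.
P'[1]: 162 ⊕ 53 ⊕ 13 = 154.
P'[2]: 75 ⊕ 3 ⊕ 61 = 117.

P'[0] = 175, P'[1] = 154, P'[2] = 117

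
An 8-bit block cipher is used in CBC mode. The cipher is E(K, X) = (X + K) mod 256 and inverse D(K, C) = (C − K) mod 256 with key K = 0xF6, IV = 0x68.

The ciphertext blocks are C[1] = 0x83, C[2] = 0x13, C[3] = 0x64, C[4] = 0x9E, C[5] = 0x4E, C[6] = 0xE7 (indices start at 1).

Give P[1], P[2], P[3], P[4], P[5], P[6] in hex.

P[1] = 0xE5, P[2] = 0x9E, P[3] = 0x7D, P[4] = 0xCC, P[5] = 0xC6, P[6] = 0xBF

CBC decryption: P_i = D(K, C_i) ⊕ C_{i−1}, with C_{0} = IV.
P[1]: D(K, 0x83) = 0x8D; 0x8D ⊕ 0x68 = 0xE5.
P[2]: D(K, 0x13) = 0x1D; 0x1D ⊕ 0x83 = 0x9E.
P[3]: D(K, 0x64) = 0x6E; 0x6E ⊕ 0x13 = 0x7D.
P[4]: D(K, 0x9E) = 0xA8; 0xA8 ⊕ 0x64 = 0xCC.
P[5]: D(K, 0x4E) = 0x58; 0x58 ⊕ 0x9E = 0xC6.
P[6]: D(K, 0xE7) = 0xF1; 0xF1 ⊕ 0x4E = 0xBF.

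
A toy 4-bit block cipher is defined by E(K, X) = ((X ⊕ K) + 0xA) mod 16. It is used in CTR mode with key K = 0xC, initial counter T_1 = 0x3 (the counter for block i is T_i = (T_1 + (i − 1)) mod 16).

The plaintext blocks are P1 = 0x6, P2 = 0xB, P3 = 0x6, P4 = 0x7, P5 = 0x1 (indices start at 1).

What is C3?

CTR encryption: S_i = E(K, T_i) where T_i is the counter for block i; C_i = P_i ⊕ S_i.
C1: T = 0x3, S = E(K, T) = 0x9; 0x6 ⊕ 0x9 = 0xF.
C2: T = 0x4, S = E(K, T) = 0x2; 0xB ⊕ 0x2 = 0x9.
C3: T = 0x5, S = E(K, T) = 0x3; 0x6 ⊕ 0x3 = 0x5.

C3 = 0x5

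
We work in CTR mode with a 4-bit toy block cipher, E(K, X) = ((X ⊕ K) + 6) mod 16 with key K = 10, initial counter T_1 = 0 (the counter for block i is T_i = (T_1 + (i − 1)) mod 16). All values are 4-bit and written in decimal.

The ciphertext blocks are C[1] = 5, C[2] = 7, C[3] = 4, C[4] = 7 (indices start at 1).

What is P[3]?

CTR decryption: S_i = E(K, T_i) where T_i is the counter for block i; P_i = C_i ⊕ S_i.
P[3]: T = 2, S = E(K, T) = 14; 4 ⊕ 14 = 10.

P[3] = 10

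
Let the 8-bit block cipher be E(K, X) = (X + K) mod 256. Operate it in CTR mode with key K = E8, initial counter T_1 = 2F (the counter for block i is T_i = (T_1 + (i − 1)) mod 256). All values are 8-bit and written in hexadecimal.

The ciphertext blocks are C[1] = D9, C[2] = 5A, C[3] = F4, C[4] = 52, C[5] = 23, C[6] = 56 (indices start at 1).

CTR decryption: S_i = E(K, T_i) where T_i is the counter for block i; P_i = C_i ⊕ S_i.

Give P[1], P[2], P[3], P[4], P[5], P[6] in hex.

P[1]: T = 2F, S = E(K, T) = 17; D9 ⊕ 17 = CE.
P[2]: T = 30, S = E(K, T) = 18; 5A ⊕ 18 = 42.
P[3]: T = 31, S = E(K, T) = 19; F4 ⊕ 19 = ED.
P[4]: T = 32, S = E(K, T) = 1A; 52 ⊕ 1A = 48.
P[5]: T = 33, S = E(K, T) = 1B; 23 ⊕ 1B = 38.
P[6]: T = 34, S = E(K, T) = 1C; 56 ⊕ 1C = 4A.

P[1] = CE, P[2] = 42, P[3] = ED, P[4] = 48, P[5] = 38, P[6] = 4A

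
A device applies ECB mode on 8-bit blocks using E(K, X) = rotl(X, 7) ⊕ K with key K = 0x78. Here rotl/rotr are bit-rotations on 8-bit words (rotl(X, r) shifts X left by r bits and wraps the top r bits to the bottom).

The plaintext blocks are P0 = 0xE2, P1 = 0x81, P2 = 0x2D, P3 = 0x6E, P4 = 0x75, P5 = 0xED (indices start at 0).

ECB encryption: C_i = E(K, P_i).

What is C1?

C1 = 0xB8

C1: E(K, 0x81) = 0xB8.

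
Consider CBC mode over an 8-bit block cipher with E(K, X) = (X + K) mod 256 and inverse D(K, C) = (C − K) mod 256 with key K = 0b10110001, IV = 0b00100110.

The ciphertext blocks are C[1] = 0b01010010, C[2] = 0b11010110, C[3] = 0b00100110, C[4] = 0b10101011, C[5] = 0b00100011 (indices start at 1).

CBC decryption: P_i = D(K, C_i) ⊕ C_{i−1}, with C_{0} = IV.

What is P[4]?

P[4] = 0b11011100

P[4]: D(K, 0b10101011) = 0b11111010; 0b11111010 ⊕ 0b00100110 = 0b11011100.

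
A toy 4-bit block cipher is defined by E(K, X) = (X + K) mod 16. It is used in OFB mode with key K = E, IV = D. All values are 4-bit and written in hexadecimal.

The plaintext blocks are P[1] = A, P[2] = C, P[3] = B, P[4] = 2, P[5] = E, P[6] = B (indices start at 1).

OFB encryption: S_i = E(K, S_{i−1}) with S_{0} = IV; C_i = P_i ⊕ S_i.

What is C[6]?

C[6] = A

C[1]: S = E(K, D) = B; A ⊕ B = 1.
C[2]: S = E(K, B) = 9; C ⊕ 9 = 5.
C[3]: S = E(K, 9) = 7; B ⊕ 7 = C.
C[4]: S = E(K, 7) = 5; 2 ⊕ 5 = 7.
C[5]: S = E(K, 5) = 3; E ⊕ 3 = D.
C[6]: S = E(K, 3) = 1; B ⊕ 1 = A.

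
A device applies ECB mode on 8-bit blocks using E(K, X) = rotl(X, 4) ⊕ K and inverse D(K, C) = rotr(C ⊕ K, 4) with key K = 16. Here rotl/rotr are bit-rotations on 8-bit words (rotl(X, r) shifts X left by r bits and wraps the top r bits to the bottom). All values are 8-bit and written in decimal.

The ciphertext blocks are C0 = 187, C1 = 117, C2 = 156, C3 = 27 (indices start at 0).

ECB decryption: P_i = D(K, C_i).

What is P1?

P1: D(K, 117) = 86.

P1 = 86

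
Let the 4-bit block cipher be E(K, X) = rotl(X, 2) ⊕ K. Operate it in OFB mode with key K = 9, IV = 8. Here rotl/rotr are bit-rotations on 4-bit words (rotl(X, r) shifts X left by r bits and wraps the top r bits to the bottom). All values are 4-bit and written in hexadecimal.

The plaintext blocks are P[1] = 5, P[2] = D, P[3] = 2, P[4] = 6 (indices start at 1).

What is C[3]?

C[3] = 6

OFB encryption: S_i = E(K, S_{i−1}) with S_{0} = IV; C_i = P_i ⊕ S_i.
C[1]: S = E(K, 8) = B; 5 ⊕ B = E.
C[2]: S = E(K, B) = 7; D ⊕ 7 = A.
C[3]: S = E(K, 7) = 4; 2 ⊕ 4 = 6.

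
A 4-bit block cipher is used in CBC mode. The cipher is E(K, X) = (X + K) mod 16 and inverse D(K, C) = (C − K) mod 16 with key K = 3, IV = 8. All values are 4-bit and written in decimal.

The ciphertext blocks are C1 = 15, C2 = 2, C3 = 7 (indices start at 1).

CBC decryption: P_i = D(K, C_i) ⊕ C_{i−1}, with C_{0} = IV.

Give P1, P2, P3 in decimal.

P1: D(K, 15) = 12; 12 ⊕ 8 = 4.
P2: D(K, 2) = 15; 15 ⊕ 15 = 0.
P3: D(K, 7) = 4; 4 ⊕ 2 = 6.

P1 = 4, P2 = 0, P3 = 6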